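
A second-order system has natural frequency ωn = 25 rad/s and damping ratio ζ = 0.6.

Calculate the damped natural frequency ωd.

ωd = ωn√(1 - ζ²) = 25√(1 - 0.6²) = 20.0 rad/s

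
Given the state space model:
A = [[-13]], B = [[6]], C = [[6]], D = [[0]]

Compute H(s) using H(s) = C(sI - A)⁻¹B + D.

(sI - A)⁻¹ = 1/(s + 13). H(s) = 6 × 6/(s + 13) + 0 = 36/(s + 13).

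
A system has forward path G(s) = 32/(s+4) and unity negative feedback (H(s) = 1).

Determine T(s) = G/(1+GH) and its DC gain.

T(s) = G/(1+GH) = [32/(s+4)] / [1 + 32/(s+4)] = 32/(s+4+32) = 32/(s+36). DC gain = 32/36 = 0.8889.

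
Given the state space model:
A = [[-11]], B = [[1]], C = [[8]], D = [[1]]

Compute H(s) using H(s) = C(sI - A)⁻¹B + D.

(sI - A)⁻¹ = 1/(s + 11). H(s) = 8×1/(s + 11) + 1 = (s + 19)/(s + 11).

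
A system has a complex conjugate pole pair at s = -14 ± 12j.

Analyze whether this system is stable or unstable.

Real part of poles is -14 (< 0, left half-plane). Stable.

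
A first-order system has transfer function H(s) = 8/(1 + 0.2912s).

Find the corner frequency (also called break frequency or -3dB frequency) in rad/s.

Corner frequency = 1/τ = 1/0.2912 = 3.434 rad/s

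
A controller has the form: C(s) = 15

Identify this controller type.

This is a Proportional (P) controller.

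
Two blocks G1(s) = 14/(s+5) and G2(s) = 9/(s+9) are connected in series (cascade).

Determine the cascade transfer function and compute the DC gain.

Series: multiply transfer functions. G_eq = 14/(s+5) × 9/(s+9) = 126/((s+5)(s+9)). DC gain = 126/(5×9) = 2.8.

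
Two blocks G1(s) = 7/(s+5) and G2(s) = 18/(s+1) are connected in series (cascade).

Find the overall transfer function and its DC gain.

Series: multiply transfer functions. G_eq = 7/(s+5) × 18/(s+1) = 126/((s+5)(s+1)). DC gain = 126/(5×1) = 25.2.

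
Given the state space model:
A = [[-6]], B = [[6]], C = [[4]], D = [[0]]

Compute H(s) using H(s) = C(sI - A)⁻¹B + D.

(sI - A)⁻¹ = 1/(s + 6). H(s) = 4 × 6/(s + 6) + 0 = 24/(s + 6).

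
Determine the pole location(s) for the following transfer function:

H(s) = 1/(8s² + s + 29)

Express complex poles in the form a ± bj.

Discriminant = 1² - 4×8×29 = 1 - 928 = -927 < 0, so the poles are a complex conjugate pair s = (-1 ± j√927)/(2×8). Real part = -1/(2×8) = -1/16 = -0.0625; imaginary part = ±√927/(2×8) ≈ 1.9029. Poles: s = -0.0625 ± 1.9029j.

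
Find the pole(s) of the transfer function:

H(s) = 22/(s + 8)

Pole is where denominator = 0: s + 8 = 0, so s = -8.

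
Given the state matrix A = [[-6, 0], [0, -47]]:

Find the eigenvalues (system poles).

For diagonal matrix, eigenvalues are diagonal entries: λ₁ = -6, λ₂ = -47.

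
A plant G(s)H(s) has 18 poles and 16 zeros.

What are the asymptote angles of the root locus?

n - m = 18 - 16 = 2. Angles: θk = (2k + 1)·180°/2 = 90°, 270°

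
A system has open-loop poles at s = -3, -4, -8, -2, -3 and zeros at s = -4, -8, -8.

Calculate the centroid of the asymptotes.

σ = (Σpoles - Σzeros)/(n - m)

σ = (Σpoles - Σzeros)/(n - m) = (-20 - (-20))/(5 - 3) = 0/2 = 0.0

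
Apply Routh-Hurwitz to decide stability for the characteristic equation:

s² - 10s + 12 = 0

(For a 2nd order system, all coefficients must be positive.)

Coefficients: 1, -10, 12. b=-10 not positive, so system is unstable.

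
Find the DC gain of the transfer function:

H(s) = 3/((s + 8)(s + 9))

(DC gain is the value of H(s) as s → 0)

DC gain = H(0) = 3/(8 × 9) = 3/72 = 0.0417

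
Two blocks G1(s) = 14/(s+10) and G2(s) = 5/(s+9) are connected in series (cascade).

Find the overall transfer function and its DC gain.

Series: multiply transfer functions. G_eq = 14/(s+10) × 5/(s+9) = 70/((s+10)(s+9)). DC gain = 70/(10×9) = 0.7778.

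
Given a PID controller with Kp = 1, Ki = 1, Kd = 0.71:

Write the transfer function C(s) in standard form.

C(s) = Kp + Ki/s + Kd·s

Substituting values: C(s) = 1 + 1/s + 0.71s = (0.71s² + s + 1)/s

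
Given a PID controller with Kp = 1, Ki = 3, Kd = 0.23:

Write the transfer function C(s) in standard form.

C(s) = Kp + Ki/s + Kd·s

Substituting values: C(s) = 1 + 3/s + 0.23s = (0.23s² + s + 3)/s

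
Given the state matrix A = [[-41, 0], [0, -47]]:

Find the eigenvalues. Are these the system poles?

For diagonal matrix, eigenvalues are diagonal entries: λ₁ = -41, λ₂ = -47. Eigenvalues of A = system poles.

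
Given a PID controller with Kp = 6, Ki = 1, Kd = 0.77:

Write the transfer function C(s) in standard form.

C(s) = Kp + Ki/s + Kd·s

Substituting values: C(s) = 6 + 1/s + 0.77s = (0.77s² + 6s + 1)/s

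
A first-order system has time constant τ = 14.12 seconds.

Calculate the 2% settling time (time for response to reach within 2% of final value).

For first-order system, 2% settling time ≈ 4τ = 4 × 14.12 = 56.48 s.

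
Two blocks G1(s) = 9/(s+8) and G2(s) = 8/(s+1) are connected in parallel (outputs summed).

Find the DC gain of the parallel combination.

Parallel: G_eq = G1 + G2. DC gain = G1(0) + G2(0) = 9/8 + 8/1 = 1.125 + 8 = 9.125.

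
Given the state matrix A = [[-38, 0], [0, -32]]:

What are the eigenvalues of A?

For diagonal matrix, eigenvalues are diagonal entries: λ₁ = -38, λ₂ = -32.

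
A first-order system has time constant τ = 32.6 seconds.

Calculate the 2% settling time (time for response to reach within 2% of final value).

For first-order system, 2% settling time ≈ 4τ = 4 × 32.6 = 130.4 s.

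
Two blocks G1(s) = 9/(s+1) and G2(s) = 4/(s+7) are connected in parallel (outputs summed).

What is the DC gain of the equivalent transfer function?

Parallel: G_eq = G1 + G2. DC gain = G1(0) + G2(0) = 9/1 + 4/7 = 9 + 0.5714 = 9.5714.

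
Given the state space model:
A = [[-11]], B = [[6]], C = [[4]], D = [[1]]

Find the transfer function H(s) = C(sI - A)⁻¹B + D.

(sI - A)⁻¹ = 1/(s + 11). H(s) = 4×6/(s + 11) + 1 = (s + 35)/(s + 11).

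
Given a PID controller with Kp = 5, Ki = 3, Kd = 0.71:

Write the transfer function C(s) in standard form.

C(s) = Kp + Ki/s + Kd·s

Substituting values: C(s) = 5 + 3/s + 0.71s = (0.71s² + 5s + 3)/s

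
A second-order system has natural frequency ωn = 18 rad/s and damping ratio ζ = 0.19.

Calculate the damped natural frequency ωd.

ωd = ωn√(1 - ζ²) = 18√(1 - 0.19²) = 17.67 rad/s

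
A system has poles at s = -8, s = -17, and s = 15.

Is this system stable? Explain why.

Pole(s) at s = 15 are not in the left half-plane. System is unstable.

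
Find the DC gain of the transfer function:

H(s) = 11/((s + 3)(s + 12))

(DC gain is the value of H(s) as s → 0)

DC gain = H(0) = 11/(3 × 12) = 11/36 = 0.3056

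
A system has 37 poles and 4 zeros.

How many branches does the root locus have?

Root locus has n branches where n = number of poles = 37.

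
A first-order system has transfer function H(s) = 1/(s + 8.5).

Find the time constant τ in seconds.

For H(s) = 1/(s + 1/τ), the pole is at -1/τ = -8.5, so τ = 1/8.5 = 0.1176 s.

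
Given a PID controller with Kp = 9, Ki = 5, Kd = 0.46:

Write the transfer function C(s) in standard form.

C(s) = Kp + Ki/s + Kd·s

Substituting values: C(s) = 9 + 5/s + 0.46s = (0.46s² + 9s + 5)/s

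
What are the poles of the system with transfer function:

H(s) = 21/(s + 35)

Pole is where denominator = 0: s + 35 = 0, so s = -35.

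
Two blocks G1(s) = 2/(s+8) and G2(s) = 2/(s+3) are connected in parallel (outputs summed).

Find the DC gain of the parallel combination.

Parallel: G_eq = G1 + G2. DC gain = G1(0) + G2(0) = 2/8 + 2/3 = 0.25 + 0.6667 = 0.9167.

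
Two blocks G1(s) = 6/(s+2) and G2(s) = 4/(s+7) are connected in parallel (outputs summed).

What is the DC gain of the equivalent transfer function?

Parallel: G_eq = G1 + G2. DC gain = G1(0) + G2(0) = 6/2 + 4/7 = 3 + 0.5714 = 3.5714.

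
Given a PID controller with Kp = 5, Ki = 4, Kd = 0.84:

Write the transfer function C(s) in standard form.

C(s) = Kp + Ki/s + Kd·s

Substituting values: C(s) = 5 + 4/s + 0.84s = (0.84s² + 5s + 4)/s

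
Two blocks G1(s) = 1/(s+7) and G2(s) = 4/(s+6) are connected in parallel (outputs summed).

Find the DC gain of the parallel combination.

Parallel: G_eq = G1 + G2. DC gain = G1(0) + G2(0) = 1/7 + 4/6 = 0.1429 + 0.6667 = 0.8095.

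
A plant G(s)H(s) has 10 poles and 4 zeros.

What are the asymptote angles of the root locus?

n - m = 10 - 4 = 6. Angles: θk = (2k + 1)·180°/6 = 30°, 90°, 150°, 210°, 270°, 330°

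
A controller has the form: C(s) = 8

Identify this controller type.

This is a Proportional (P) controller.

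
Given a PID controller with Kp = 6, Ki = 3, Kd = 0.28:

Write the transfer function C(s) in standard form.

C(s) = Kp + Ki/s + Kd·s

Substituting values: C(s) = 6 + 3/s + 0.28s = (0.28s² + 6s + 3)/s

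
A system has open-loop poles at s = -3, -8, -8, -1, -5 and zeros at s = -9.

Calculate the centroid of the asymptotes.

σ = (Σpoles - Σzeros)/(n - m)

σ = (Σpoles - Σzeros)/(n - m) = (-25 - (-9))/(5 - 1) = -16/4 = -4.0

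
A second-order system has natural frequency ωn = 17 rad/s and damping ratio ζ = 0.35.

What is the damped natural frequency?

ωd = ωn√(1 - ζ²) = 17√(1 - 0.35²) = 15.92 rad/s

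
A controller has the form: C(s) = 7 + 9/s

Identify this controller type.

This is a Proportional-Integral (PI) controller.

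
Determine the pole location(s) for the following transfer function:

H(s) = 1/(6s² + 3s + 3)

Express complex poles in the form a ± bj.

Discriminant = 3² - 4×6×3 = 9 - 72 = -63 < 0, so the poles are a complex conjugate pair s = (-3 ± j√63)/(2×6). Real part = -3/(2×6) = -3/12 = -0.25; imaginary part = ±√63/(2×6) ≈ 0.6614. Poles: s = -0.25 ± 0.6614j.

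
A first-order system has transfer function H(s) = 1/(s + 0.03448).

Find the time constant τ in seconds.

For H(s) = 1/(s + 1/τ), the pole is at -1/τ = -0.03448, so τ = 1/0.03448 = 29 s.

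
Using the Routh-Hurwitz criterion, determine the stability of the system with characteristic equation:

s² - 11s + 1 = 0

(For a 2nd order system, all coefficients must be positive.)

Coefficients: 1, -11, 1. b=-11 not positive, so system is unstable.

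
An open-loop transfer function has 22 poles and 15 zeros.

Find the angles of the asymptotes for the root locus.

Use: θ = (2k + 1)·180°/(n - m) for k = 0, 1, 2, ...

n - m = 22 - 15 = 7. Angles: θk = (2k + 1)·180°/7 = 25.71°, 77.14°, 128.57°, 180°, 231.43°, 282.86°, 334.29°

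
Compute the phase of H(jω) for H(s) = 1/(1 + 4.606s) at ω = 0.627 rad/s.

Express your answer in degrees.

Phase = -arctan(ωτ) = -arctan(0.627 × 4.606) = -70.9°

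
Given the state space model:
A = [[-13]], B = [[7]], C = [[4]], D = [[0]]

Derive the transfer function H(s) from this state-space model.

(sI - A)⁻¹ = 1/(s + 13). H(s) = 4 × 7/(s + 13) + 0 = 28/(s + 13).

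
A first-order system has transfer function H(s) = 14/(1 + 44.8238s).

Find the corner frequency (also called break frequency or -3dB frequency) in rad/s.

Corner frequency = 1/τ = 1/44.8238 = 0.022 rad/s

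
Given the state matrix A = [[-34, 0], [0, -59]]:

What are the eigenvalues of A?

For diagonal matrix, eigenvalues are diagonal entries: λ₁ = -34, λ₂ = -59.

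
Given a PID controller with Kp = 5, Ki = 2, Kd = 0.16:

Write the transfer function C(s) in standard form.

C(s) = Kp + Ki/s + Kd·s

Substituting values: C(s) = 5 + 2/s + 0.16s = (0.16s² + 5s + 2)/s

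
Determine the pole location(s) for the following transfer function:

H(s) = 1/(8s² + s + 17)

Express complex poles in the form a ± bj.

Discriminant = 1² - 4×8×17 = 1 - 544 = -543 < 0, so the poles are a complex conjugate pair s = (-1 ± j√543)/(2×8). Real part = -1/(2×8) = -1/16 = -0.0625; imaginary part = ±√543/(2×8) ≈ 1.4564. Poles: s = -0.0625 ± 1.4564j.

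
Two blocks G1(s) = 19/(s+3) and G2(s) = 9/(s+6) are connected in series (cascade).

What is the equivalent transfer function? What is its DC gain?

Series: multiply transfer functions. G_eq = 19/(s+3) × 9/(s+6) = 171/((s+3)(s+6)). DC gain = 171/(3×6) = 9.5.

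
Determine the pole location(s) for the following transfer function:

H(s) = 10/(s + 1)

Pole is where denominator = 0: s + 1 = 0, so s = -1.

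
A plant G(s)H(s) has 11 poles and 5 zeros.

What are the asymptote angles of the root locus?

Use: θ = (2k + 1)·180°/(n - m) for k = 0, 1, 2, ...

n - m = 11 - 5 = 6. Angles: θk = (2k + 1)·180°/6 = 30°, 90°, 150°, 210°, 270°, 330°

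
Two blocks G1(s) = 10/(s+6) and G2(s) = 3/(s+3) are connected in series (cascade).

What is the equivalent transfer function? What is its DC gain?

Series: multiply transfer functions. G_eq = 10/(s+6) × 3/(s+3) = 30/((s+6)(s+3)). DC gain = 30/(6×3) = 1.6667.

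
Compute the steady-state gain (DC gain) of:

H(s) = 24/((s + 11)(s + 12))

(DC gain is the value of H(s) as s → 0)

DC gain = H(0) = 24/(11 × 12) = 24/132 = 0.1818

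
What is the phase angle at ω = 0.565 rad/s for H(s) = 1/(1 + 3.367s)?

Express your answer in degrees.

Phase = -arctan(ωτ) = -arctan(0.565 × 3.367) = -62.3°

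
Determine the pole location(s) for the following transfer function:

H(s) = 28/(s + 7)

Pole is where denominator = 0: s + 7 = 0, so s = -7.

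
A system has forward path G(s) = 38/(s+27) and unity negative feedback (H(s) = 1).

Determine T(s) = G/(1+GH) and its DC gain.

T(s) = G/(1+GH) = [38/(s+27)] / [1 + 38/(s+27)] = 38/(s+27+38) = 38/(s+65). DC gain = 38/65 = 0.5846.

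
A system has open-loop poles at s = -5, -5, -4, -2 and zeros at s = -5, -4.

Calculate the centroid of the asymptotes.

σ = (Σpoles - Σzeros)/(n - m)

σ = (Σpoles - Σzeros)/(n - m) = (-16 - (-9))/(4 - 2) = -7/2 = -3.5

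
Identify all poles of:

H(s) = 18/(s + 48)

Pole is where denominator = 0: s + 48 = 0, so s = -48.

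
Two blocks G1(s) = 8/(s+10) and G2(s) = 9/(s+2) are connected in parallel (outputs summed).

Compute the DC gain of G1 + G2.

Parallel: G_eq = G1 + G2. DC gain = G1(0) + G2(0) = 8/10 + 9/2 = 0.8 + 4.5 = 5.3.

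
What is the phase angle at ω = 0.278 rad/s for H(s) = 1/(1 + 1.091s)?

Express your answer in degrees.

Phase = -arctan(ωτ) = -arctan(0.278 × 1.091) = -16.9°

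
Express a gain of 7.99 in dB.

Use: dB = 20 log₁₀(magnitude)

dB = 20 log₁₀(7.99) = 18.1 dB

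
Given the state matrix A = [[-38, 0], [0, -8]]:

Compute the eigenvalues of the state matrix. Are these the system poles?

For diagonal matrix, eigenvalues are diagonal entries: λ₁ = -38, λ₂ = -8. Eigenvalues of A = system poles.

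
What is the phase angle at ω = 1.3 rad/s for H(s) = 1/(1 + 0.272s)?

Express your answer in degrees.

Phase = -arctan(ωτ) = -arctan(1.3 × 0.272) = -19.5°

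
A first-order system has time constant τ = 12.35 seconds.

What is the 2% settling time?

For first-order system, 2% settling time ≈ 4τ = 4 × 12.35 = 49.4 s.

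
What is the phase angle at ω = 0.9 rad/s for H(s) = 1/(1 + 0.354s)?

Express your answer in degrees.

Phase = -arctan(ωτ) = -arctan(0.9 × 0.354) = -17.7°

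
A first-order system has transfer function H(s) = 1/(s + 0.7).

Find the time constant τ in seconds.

For H(s) = 1/(s + 1/τ), the pole is at -1/τ = -0.7, so τ = 1/0.7 = 1.4286 s.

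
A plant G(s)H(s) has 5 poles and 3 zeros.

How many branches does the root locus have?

Root locus has n branches where n = number of poles = 5.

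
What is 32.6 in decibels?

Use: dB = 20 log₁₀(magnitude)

dB = 20 log₁₀(32.6) = 30.3 dB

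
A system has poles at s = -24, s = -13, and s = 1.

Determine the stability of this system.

Pole(s) at s = 1 are not in the left half-plane. System is unstable.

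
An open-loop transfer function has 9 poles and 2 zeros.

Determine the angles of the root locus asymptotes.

n - m = 9 - 2 = 7. Angles: θk = (2k + 1)·180°/7 = 25.71°, 77.14°, 128.57°, 180°, 231.43°, 282.86°, 334.29°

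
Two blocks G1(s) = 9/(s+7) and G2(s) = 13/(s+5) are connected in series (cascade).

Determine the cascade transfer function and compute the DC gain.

Series: multiply transfer functions. G_eq = 9/(s+7) × 13/(s+5) = 117/((s+7)(s+5)). DC gain = 117/(7×5) = 3.3429.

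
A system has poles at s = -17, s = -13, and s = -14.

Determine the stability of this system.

All poles are in the left half-plane. System is stable.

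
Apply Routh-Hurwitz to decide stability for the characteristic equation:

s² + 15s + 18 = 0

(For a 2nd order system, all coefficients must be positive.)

Coefficients: 1, 15, 18. All positive, so system is stable.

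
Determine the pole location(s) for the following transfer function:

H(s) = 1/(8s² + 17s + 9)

Discriminant = 17² - 4×8×9 = 289 - 288 = 1 > 0, so two distinct real poles. Using quadratic formula: s = (-17 ± √1)/(2×8) = (-17 ± √1)/16, with √1 = 1. s₁ = -16/16 = -1, s₂ = -18/16 = -1.125. Poles: s₁ = -1, s₂ = -1.125.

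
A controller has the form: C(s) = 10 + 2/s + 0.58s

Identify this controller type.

This is a Proportional-Integral-Derivative (PID) controller.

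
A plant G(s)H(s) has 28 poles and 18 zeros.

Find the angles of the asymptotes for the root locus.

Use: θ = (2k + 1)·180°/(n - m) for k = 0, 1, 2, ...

n - m = 28 - 18 = 10. Angles: θk = (2k + 1)·180°/10 = 18°, 54°, 90°, 126°, 162°, 198°, 234°, 270°, 306°, 342°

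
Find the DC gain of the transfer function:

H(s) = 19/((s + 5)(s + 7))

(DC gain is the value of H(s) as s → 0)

DC gain = H(0) = 19/(5 × 7) = 19/35 = 0.5429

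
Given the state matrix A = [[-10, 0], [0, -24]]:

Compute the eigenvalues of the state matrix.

For diagonal matrix, eigenvalues are diagonal entries: λ₁ = -10, λ₂ = -24.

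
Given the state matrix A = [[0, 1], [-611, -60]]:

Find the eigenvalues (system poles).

det(A - λI) = λ² - (-60)λ + 611 = (λ - (-13))(λ - (-47)). Eigenvalues: -13, -47.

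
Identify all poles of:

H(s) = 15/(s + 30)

Pole is where denominator = 0: s + 30 = 0, so s = -30.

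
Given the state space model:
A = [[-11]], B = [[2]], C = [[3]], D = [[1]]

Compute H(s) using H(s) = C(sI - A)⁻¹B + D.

(sI - A)⁻¹ = 1/(s + 11). H(s) = 3×2/(s + 11) + 1 = (s + 17)/(s + 11).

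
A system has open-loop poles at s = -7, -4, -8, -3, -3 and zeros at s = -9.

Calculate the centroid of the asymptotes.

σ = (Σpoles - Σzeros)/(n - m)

σ = (Σpoles - Σzeros)/(n - m) = (-25 - (-9))/(5 - 1) = -16/4 = -4.0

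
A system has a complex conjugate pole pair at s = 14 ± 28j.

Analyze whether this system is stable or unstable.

Real part of poles is 14 (> 0, right half-plane). Unstable.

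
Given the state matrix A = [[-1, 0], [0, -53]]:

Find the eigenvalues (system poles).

For diagonal matrix, eigenvalues are diagonal entries: λ₁ = -1, λ₂ = -53.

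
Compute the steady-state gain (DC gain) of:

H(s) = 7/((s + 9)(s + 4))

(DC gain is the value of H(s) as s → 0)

DC gain = H(0) = 7/(9 × 4) = 7/36 = 0.1944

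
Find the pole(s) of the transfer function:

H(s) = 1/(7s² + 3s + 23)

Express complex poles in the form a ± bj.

Discriminant = 3² - 4×7×23 = 9 - 644 = -635 < 0, so the poles are a complex conjugate pair s = (-3 ± j√635)/(2×7). Real part = -3/(2×7) = -3/14 ≈ -0.2143; imaginary part = ±√635/(2×7) ≈ 1.7999. Poles: s = -0.2143 ± 1.7999j.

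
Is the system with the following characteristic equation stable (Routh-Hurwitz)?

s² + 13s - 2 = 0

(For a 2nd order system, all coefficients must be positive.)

Coefficients: 1, 13, -2. c=-2 not positive, so system is unstable.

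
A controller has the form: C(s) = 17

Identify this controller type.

This is a Proportional (P) controller.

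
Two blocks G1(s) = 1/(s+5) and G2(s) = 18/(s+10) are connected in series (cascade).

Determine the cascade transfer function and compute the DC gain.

Series: multiply transfer functions. G_eq = 1/(s+5) × 18/(s+10) = 18/((s+5)(s+10)). DC gain = 18/(5×10) = 0.36.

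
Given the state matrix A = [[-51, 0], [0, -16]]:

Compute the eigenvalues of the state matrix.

For diagonal matrix, eigenvalues are diagonal entries: λ₁ = -51, λ₂ = -16.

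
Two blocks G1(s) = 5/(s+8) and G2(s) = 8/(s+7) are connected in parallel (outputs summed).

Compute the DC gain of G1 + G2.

Parallel: G_eq = G1 + G2. DC gain = G1(0) + G2(0) = 5/8 + 8/7 = 0.625 + 1.1429 = 1.7679.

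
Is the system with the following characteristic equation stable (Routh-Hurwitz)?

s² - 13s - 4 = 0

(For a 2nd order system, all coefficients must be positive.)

Coefficients: 1, -13, -4. b=-13, c=-4 not positive, so system is unstable.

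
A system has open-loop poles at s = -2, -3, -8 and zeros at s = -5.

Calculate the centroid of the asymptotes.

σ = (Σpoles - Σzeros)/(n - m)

σ = (Σpoles - Σzeros)/(n - m) = (-13 - (-5))/(3 - 1) = -8/2 = -4.0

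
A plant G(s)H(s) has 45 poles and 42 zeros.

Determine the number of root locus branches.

Root locus has n branches where n = number of poles = 45.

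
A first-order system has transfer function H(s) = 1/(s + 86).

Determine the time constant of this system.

For H(s) = 1/(s + 1/τ), the pole is at -1/τ = -86, so τ = 1/86 = 0.0116 s.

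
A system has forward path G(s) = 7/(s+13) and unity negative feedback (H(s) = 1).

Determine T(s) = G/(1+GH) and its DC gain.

T(s) = G/(1+GH) = [7/(s+13)] / [1 + 7/(s+13)] = 7/(s+13+7) = 7/(s+20). DC gain = 7/20 = 0.35.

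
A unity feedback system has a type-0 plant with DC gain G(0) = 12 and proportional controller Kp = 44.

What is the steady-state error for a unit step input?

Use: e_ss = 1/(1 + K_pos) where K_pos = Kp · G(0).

K_pos = Kp · G(0) = 44 × 12 = 528. e_ss = 1/(1 + 528) = 0.0019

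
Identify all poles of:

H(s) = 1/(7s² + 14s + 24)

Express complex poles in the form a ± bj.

Discriminant = 14² - 4×7×24 = 196 - 672 = -476 < 0, so the poles are a complex conjugate pair s = (-14 ± j√476)/(2×7). Real part = -14/(2×7) = -14/14 = -1; imaginary part = ±√476/(2×7) ≈ 1.5584. Poles: s = -1 ± 1.5584j.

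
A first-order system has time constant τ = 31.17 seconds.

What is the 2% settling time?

For first-order system, 2% settling time ≈ 4τ = 4 × 31.17 = 124.68 s.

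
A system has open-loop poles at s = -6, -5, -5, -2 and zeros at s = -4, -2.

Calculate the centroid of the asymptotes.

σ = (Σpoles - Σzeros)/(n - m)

σ = (Σpoles - Σzeros)/(n - m) = (-18 - (-6))/(4 - 2) = -12/2 = -6.0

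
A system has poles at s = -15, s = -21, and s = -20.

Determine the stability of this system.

All poles are in the left half-plane. System is stable.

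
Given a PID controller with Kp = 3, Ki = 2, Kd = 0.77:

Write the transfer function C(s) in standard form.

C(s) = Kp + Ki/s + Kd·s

Substituting values: C(s) = 3 + 2/s + 0.77s = (0.77s² + 3s + 2)/s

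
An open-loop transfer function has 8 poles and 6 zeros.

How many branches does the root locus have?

Root locus has n branches where n = number of poles = 8.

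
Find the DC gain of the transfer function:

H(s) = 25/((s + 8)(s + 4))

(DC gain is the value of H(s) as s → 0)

DC gain = H(0) = 25/(8 × 4) = 25/32 = 0.78125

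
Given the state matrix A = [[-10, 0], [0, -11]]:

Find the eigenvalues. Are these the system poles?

For diagonal matrix, eigenvalues are diagonal entries: λ₁ = -10, λ₂ = -11. Eigenvalues of A = system poles.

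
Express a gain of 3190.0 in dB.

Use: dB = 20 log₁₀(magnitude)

dB = 20 log₁₀(3190.0) = 70.1 dB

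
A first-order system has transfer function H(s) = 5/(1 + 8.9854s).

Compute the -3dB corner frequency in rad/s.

Corner frequency = 1/τ = 1/8.9854 = 0.111 rad/s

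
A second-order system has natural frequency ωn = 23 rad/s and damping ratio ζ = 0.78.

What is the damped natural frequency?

ωd = ωn√(1 - ζ²) = 23√(1 - 0.78²) = 14.39 rad/s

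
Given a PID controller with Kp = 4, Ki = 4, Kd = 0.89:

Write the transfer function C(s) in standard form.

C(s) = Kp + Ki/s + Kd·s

Substituting values: C(s) = 4 + 4/s + 0.89s = (0.89s² + 4s + 4)/s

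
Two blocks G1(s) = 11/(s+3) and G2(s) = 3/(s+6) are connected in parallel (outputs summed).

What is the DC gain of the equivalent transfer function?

Parallel: G_eq = G1 + G2. DC gain = G1(0) + G2(0) = 11/3 + 3/6 = 3.6667 + 0.5 = 4.1667.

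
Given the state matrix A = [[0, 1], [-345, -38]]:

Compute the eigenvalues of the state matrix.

det(A - λI) = λ² - (-38)λ + 345 = (λ - (-23))(λ - (-15)). Eigenvalues: -23, -15.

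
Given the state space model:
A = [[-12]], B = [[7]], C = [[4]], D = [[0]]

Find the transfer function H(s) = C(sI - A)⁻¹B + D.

(sI - A)⁻¹ = 1/(s + 12). H(s) = 4 × 7/(s + 12) + 0 = 28/(s + 12).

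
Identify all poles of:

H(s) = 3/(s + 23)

Pole is where denominator = 0: s + 23 = 0, so s = -23.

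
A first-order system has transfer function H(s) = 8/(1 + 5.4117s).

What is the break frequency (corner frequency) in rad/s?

Corner frequency = 1/τ = 1/5.4117 = 0.185 rad/s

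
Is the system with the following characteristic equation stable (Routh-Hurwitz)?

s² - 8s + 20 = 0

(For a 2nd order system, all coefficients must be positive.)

Coefficients: 1, -8, 20. b=-8 not positive, so system is unstable.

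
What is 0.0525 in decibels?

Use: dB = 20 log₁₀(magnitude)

dB = 20 log₁₀(0.0525) = -25.6 dB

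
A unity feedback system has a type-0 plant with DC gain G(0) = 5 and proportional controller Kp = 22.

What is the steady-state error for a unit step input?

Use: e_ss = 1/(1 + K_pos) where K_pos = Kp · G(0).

K_pos = Kp · G(0) = 22 × 5 = 110. e_ss = 1/(1 + 110) = 0.0090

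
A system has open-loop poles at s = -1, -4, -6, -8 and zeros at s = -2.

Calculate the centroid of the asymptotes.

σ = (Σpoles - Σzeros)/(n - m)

σ = (Σpoles - Σzeros)/(n - m) = (-19 - (-2))/(4 - 1) = -17/3 = -5.67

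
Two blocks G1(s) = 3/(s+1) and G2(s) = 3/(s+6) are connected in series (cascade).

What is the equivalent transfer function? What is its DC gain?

Series: multiply transfer functions. G_eq = 3/(s+1) × 3/(s+6) = 9/((s+1)(s+6)). DC gain = 9/(1×6) = 1.5.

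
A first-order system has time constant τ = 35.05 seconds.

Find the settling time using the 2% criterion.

For first-order system, 2% settling time ≈ 4τ = 4 × 35.05 = 140.2 s.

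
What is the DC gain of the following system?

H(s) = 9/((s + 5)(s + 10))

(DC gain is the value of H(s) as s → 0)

DC gain = H(0) = 9/(5 × 10) = 9/50 = 0.18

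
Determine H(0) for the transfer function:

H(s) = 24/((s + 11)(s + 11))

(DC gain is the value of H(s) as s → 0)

DC gain = H(0) = 24/(11 × 11) = 24/121 = 0.1983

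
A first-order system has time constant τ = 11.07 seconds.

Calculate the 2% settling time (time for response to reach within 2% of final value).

For first-order system, 2% settling time ≈ 4τ = 4 × 11.07 = 44.28 s.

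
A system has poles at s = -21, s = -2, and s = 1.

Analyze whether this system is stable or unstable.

Pole(s) at s = 1 are not in the left half-plane. System is unstable.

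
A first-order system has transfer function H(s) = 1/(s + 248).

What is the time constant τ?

For H(s) = 1/(s + 1/τ), the pole is at -1/τ = -248, so τ = 1/248 = 0.0040 s.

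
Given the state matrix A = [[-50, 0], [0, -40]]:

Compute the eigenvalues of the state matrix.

For diagonal matrix, eigenvalues are diagonal entries: λ₁ = -50, λ₂ = -40.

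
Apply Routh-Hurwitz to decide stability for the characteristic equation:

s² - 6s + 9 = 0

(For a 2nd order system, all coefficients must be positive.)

Coefficients: 1, -6, 9. b=-6 not positive, so system is unstable.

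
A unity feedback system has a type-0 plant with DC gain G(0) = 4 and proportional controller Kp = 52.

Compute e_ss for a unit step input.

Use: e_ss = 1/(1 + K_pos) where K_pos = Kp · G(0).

K_pos = Kp · G(0) = 52 × 4 = 208. e_ss = 1/(1 + 208) = 0.0048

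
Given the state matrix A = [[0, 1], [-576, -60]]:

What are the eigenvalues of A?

det(A - λI) = λ² - (-60)λ + 576 = (λ - (-12))(λ - (-48)). Eigenvalues: -12, -48.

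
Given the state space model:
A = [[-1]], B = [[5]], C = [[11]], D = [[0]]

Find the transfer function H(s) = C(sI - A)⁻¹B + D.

(sI - A)⁻¹ = 1/(s + 1). H(s) = 11 × 5/(s + 1) + 0 = 55/(s + 1).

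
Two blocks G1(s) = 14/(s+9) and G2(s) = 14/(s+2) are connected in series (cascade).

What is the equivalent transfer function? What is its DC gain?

Series: multiply transfer functions. G_eq = 14/(s+9) × 14/(s+2) = 196/((s+9)(s+2)). DC gain = 196/(9×2) = 10.8889.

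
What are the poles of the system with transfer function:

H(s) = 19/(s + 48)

Pole is where denominator = 0: s + 48 = 0, so s = -48.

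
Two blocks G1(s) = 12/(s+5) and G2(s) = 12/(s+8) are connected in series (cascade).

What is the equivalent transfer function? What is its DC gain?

Series: multiply transfer functions. G_eq = 12/(s+5) × 12/(s+8) = 144/((s+5)(s+8)). DC gain = 144/(5×8) = 3.6.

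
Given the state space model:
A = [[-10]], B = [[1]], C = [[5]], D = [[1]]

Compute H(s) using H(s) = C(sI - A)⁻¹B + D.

(sI - A)⁻¹ = 1/(s + 10). H(s) = 5×1/(s + 10) + 1 = (s + 15)/(s + 10).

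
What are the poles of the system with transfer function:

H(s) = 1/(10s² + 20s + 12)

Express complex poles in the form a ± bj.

Discriminant = 20² - 4×10×12 = 400 - 480 = -80 < 0, so the poles are a complex conjugate pair s = (-20 ± j√80)/(2×10). Real part = -20/(2×10) = -20/20 = -1; imaginary part = ±√80/(2×10) ≈ 0.4472. Poles: s = -1 ± 0.4472j.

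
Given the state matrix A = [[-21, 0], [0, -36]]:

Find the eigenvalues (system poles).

For diagonal matrix, eigenvalues are diagonal entries: λ₁ = -21, λ₂ = -36.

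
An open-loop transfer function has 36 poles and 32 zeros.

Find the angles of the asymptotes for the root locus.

n - m = 36 - 32 = 4. Angles: θk = (2k + 1)·180°/4 = 45°, 135°, 225°, 315°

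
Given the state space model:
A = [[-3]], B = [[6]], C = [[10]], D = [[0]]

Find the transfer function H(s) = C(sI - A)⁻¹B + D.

(sI - A)⁻¹ = 1/(s + 3). H(s) = 10 × 6/(s + 3) + 0 = 60/(s + 3).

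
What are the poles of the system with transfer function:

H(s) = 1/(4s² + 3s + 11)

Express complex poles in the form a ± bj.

Discriminant = 3² - 4×4×11 = 9 - 176 = -167 < 0, so the poles are a complex conjugate pair s = (-3 ± j√167)/(2×4). Real part = -3/(2×4) = -3/8 = -0.375; imaginary part = ±√167/(2×4) ≈ 1.6154. Poles: s = -0.375 ± 1.6154j.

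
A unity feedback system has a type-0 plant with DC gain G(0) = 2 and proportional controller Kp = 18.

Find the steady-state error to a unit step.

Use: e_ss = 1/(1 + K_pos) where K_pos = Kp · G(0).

K_pos = Kp · G(0) = 18 × 2 = 36. e_ss = 1/(1 + 36) = 0.0270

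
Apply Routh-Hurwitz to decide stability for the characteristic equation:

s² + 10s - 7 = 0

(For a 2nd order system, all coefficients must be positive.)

Coefficients: 1, 10, -7. c=-7 not positive, so system is unstable.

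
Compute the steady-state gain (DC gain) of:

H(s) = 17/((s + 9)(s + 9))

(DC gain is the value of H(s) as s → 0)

DC gain = H(0) = 17/(9 × 9) = 17/81 = 0.2099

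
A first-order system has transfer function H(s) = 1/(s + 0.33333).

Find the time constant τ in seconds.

For H(s) = 1/(s + 1/τ), the pole is at -1/τ = -0.33333, so τ = 1/0.33333 = 3 s.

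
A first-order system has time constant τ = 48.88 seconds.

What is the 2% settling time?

For first-order system, 2% settling time ≈ 4τ = 4 × 48.88 = 195.52 s.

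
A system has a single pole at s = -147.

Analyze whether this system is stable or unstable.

Pole at s = -147 is in the left half-plane. Stable.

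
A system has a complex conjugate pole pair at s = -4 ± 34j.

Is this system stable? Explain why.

Real part of poles is -4 (< 0, left half-plane). Stable.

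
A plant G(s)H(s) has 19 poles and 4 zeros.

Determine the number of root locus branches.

Root locus has n branches where n = number of poles = 19.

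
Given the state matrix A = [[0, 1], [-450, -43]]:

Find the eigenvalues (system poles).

det(A - λI) = λ² - (-43)λ + 450 = (λ - (-18))(λ - (-25)). Eigenvalues: -18, -25.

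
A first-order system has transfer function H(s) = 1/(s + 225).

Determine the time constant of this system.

For H(s) = 1/(s + 1/τ), the pole is at -1/τ = -225, so τ = 1/225 = 0.0044 s.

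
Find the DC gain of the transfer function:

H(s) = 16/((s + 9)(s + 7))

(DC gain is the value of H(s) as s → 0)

DC gain = H(0) = 16/(9 × 7) = 16/63 = 0.2540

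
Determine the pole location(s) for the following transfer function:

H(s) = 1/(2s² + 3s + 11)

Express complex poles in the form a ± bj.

Discriminant = 3² - 4×2×11 = 9 - 88 = -79 < 0, so the poles are a complex conjugate pair s = (-3 ± j√79)/(2×2). Real part = -3/(2×2) = -3/4 = -0.75; imaginary part = ±√79/(2×2) ≈ 2.2220. Poles: s = -0.75 ± 2.2220j.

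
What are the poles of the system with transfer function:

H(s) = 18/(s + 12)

Pole is where denominator = 0: s + 12 = 0, so s = -12.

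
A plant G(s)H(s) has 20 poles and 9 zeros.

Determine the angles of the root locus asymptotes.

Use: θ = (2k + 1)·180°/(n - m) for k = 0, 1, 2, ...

n - m = 20 - 9 = 11. Angles: θk = (2k + 1)·180°/11 = 16.36°, 49.09°, 81.82°, 114.55°, 147.27°, 180°, 212.73°, 245.45°, 278.18°, 310.91°, 343.64°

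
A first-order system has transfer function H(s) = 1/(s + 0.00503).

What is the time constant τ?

For H(s) = 1/(s + 1/τ), the pole is at -1/τ = -0.00503, so τ = 1/0.00503 = 198.8 s.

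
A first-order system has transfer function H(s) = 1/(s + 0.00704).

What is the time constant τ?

For H(s) = 1/(s + 1/τ), the pole is at -1/τ = -0.00704, so τ = 1/0.00704 = 142 s.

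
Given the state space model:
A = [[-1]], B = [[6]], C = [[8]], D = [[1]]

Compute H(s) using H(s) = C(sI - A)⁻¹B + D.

(sI - A)⁻¹ = 1/(s + 1). H(s) = 8×6/(s + 1) + 1 = (s + 49)/(s + 1).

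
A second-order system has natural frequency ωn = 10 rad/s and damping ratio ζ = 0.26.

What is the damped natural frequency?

ωd = ωn√(1 - ζ²) = 10√(1 - 0.26²) = 9.66 rad/s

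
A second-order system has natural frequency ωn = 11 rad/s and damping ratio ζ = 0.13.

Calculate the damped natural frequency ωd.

ωd = ωn√(1 - ζ²) = 11√(1 - 0.13²) = 10.91 rad/s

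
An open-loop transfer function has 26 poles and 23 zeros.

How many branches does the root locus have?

Root locus has n branches where n = number of poles = 26.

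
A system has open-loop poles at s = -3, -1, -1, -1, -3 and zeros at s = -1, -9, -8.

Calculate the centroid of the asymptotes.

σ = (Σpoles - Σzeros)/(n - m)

σ = (Σpoles - Σzeros)/(n - m) = (-9 - (-18))/(5 - 3) = 9/2 = 4.5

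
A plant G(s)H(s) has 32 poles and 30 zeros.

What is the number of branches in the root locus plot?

Root locus has n branches where n = number of poles = 32.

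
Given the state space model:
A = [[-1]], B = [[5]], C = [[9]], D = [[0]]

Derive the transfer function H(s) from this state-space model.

(sI - A)⁻¹ = 1/(s + 1). H(s) = 9 × 5/(s + 1) + 0 = 45/(s + 1).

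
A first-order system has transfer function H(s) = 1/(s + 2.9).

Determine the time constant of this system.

For H(s) = 1/(s + 1/τ), the pole is at -1/τ = -2.9, so τ = 1/2.9 = 0.3448 s.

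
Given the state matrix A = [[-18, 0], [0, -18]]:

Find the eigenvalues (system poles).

For diagonal matrix, eigenvalues are diagonal entries: λ₁ = -18, λ₂ = -18.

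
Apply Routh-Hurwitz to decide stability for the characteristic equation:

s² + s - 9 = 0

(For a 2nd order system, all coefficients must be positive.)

Coefficients: 1, 1, -9. c=-9 not positive, so system is unstable.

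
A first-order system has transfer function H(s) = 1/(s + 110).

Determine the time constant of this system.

For H(s) = 1/(s + 1/τ), the pole is at -1/τ = -110, so τ = 1/110 = 0.0091 s.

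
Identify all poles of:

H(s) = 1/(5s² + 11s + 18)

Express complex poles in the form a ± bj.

Discriminant = 11² - 4×5×18 = 121 - 360 = -239 < 0, so the poles are a complex conjugate pair s = (-11 ± j√239)/(2×5). Real part = -11/(2×5) = -11/10 = -1.1; imaginary part = ±√239/(2×5) ≈ 1.5460. Poles: s = -1.1 ± 1.5460j.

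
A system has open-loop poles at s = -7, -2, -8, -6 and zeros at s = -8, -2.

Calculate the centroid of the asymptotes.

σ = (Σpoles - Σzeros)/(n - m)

σ = (Σpoles - Σzeros)/(n - m) = (-23 - (-10))/(4 - 2) = -13/2 = -6.5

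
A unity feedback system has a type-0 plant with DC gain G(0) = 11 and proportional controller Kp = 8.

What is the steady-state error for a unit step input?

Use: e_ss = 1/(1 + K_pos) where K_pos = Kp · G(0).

K_pos = Kp · G(0) = 8 × 11 = 88. e_ss = 1/(1 + 88) = 0.0112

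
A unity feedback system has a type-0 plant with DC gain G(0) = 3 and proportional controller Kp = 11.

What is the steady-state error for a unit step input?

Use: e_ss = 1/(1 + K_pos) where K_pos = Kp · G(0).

K_pos = Kp · G(0) = 11 × 3 = 33. e_ss = 1/(1 + 33) = 0.0294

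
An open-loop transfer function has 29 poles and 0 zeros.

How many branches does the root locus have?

Root locus has n branches where n = number of poles = 29.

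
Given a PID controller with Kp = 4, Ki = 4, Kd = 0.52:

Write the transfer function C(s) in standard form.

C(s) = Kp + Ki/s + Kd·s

Substituting values: C(s) = 4 + 4/s + 0.52s = (0.52s² + 4s + 4)/s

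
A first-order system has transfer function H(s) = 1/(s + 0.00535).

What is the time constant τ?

For H(s) = 1/(s + 1/τ), the pole is at -1/τ = -0.00535, so τ = 1/0.00535 = 186.9 s.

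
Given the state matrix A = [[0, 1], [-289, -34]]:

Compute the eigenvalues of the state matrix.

det(A - λI) = λ² - (-34)λ + 289 = (λ - (-17))(λ - (-17)). Eigenvalues: -17, -17.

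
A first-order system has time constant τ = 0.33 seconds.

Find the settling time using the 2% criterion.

For first-order system, 2% settling time ≈ 4τ = 4 × 0.33 = 1.32 s.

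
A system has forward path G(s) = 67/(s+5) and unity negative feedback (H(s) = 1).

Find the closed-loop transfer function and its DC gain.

T(s) = G/(1+GH) = [67/(s+5)] / [1 + 67/(s+5)] = 67/(s+5+67) = 67/(s+72). DC gain = 67/72 = 0.9306.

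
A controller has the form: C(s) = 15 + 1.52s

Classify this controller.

This is a Proportional-Derivative (PD) controller.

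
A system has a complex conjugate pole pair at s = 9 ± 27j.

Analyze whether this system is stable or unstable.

Real part of poles is 9 (> 0, right half-plane). Unstable.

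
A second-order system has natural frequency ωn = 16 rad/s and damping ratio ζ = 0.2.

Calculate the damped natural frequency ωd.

ωd = ωn√(1 - ζ²) = 16√(1 - 0.2²) = 15.68 rad/s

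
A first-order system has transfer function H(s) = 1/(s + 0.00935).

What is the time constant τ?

For H(s) = 1/(s + 1/τ), the pole is at -1/τ = -0.00935, so τ = 1/0.00935 = 107 s.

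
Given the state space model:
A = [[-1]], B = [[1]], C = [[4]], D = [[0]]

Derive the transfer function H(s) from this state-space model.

(sI - A)⁻¹ = 1/(s + 1). H(s) = 4 × 1/(s + 1) + 0 = 4/(s + 1).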